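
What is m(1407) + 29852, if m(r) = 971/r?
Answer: 42002735/1407 ≈ 29853.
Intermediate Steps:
m(1407) + 29852 = 971/1407 + 29852 = 42002735/1407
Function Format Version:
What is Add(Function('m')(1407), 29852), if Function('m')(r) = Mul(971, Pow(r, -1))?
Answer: Rational(42002735, 1407) ≈ 29853.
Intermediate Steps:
Add(Function('m')(1407), 29852) = Add(Mul(971, Pow(1407, -1)), 29852) = Add(Mul(971, Rational(1, 1407)), 29852) = Add(Rational(971, 1407), 29852) = Rational(42002735, 1407)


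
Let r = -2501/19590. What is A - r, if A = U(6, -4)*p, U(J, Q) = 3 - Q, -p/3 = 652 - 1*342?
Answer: -127528399/19590 ≈ -6509.9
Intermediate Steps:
p = -930 (p = -3*(652 - 1*342) = -3*(652 - 342) = -3*310 = -930)
r = -2501/19590 (r = -2501*1/19590 = -2501/19590 ≈ -0.12767)
A = -6510 (A = (3 - 1*(-4))*(-930) = (3 + 4)*(-930) = 7*(-930) = -6510)
A - r = -6510 - 1*(-2501/19590) = -6510 + 2501/19590 = -127528399/19590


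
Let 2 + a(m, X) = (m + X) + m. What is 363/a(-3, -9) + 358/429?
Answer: -149641/7293 ≈ -20.518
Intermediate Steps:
a(m, X) = -2 + X + 2*m (a(m, X) = -2 + ((m + X) + m) = -2 + ((X + m) + m) = -2 + (X + 2*m) = -2 + X + 2*m)
363/a(-3, -9) + 358/429 = 363/(-2 - 9 + 2*(-3)) + 358/429 = 363/(-2 - 9 - 6) + 358*(1/429) = 363/(-17) + 358/429 = 363*(-1/17) + 358/429 = -363/17 + 358/429 = -149641/7293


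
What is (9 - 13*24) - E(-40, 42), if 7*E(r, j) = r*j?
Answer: -63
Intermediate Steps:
E(r, j) = j*r/7 (E(r, j) = (r*j)/7 = (j*r)/7 = j*r/7)
(9 - 13*24) - E(-40, 42) = (9 - 13*24) - 42*(-40)/7 = (9 - 312) - 1*(-240) = -303 + 240 = -63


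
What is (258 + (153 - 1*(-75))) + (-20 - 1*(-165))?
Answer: 631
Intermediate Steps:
(258 + (153 - 1*(-75))) + (-20 - 1*(-165)) = (258 + (153 + 75)) + (-20 + 165) = (258 + 228) + 145 = 486 + 145 = 631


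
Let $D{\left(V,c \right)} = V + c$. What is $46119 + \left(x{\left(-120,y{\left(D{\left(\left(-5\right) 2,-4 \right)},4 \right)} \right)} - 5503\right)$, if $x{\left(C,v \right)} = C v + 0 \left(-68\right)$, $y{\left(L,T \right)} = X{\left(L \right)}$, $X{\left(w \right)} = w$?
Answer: $42296$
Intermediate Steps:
$y{\left(L,T \right)} = L$
$x{\left(C,v \right)} = C v$ ($x{\left(C,v \right)} = C v + 0 = C v$)
$46119 + \left(x{\left(-120,y{\left(D{\left(\left(-5\right) 2,-4 \right)},4 \right)} \right)} - 5503\right) = 46119 - \left(5503 + 120 \left(\left(-5\right) 2 - 4\right)\right) = 46119 - \left(5503 + 120 \left(-10 - 4\right)\right) = 46119 - 3823 = 42296$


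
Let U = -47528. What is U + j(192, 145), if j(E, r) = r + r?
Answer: -47238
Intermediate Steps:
j(E, r) = 2*r
U + j(192, 145) = -47528 + 2*145 = -47528 + 290 = -47238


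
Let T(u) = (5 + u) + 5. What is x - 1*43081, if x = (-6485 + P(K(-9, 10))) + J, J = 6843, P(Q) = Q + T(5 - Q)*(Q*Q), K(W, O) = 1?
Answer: -42708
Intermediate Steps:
T(u) = 10 + u
P(Q) = Q + Q**2*(15 - Q) (P(Q) = Q + (10 + (5 - Q))*(Q*Q) = Q + (15 - Q)*Q**2 = Q + Q**2*(15 - Q))
x = 373 (x = (-6485 + 1*(1 - 1*1*(-15 + 1))) + 6843 = (-6485 + 1*(1 - 1*1*(-14))) + 6843 = (-6485 + 1*(1 + 14)) + 6843 = (-6485 + 1*15) + 6843 = (-6485 + 15) + 6843 = -6470 + 6843 = 373)
x - 1*43081 = 373 - 1*43081 = 373 - 43081 = -42708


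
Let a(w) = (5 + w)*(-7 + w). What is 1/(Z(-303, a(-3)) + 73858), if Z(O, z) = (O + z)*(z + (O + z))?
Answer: 1/184647 ≈ 5.4157e-6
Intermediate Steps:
a(w) = (-7 + w)*(5 + w)
Z(O, z) = (O + z)*(O + 2*z)
1/(Z(-303, a(-3)) + 73858) = 1/(((-303)² + 2*(-35 + (-3)² - 2*(-3))² + 3*(-303)*(-35 + (-3)² - 2*(-3))) + 73858) = 1/((91809 + 2*(-35 + 9 + 6)² + 3*(-303)*(-35 + 9 + 6)) + 73858) = 1/((91809 + 2*(-20)² + 3*(-303)*(-20)) + 73858) = 1/((91809 + 2*400 + 18180) + 73858) = 1/((91809 + 800 + 18180) + 73858) = 1/(110789 + 73858) = 1/184647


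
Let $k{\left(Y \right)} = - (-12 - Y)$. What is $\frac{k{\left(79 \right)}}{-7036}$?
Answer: $- \frac{91}{7036} \approx -0.012933$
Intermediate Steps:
$k{\left(Y \right)} = 12 + Y$
$\frac{k{\left(79 \right)}}{-7036} = \frac{12 + 79}{-7036} = 91 \left(- \frac{1}{7036}\right) = - \frac{91}{7036}$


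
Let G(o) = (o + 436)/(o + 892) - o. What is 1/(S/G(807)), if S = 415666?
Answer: -684925/353108267 ≈ -0.0019397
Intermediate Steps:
G(o) = -o + (436 + o)/(892 + o) (G(o) = (436 + o)/(892 + o) - o = -o + (436 + o)/(892 + o))
1/(S/G(807)) = 1/(415666/(((436 - 1*807² - 891*807)/(892 + 807)))) = 1/(415666/(((436 - 1*651249 - 719037)/1699))) = 1/(415666/(((436 - 651249 - 719037)/1699))) = 1/(415666/(((1/1699)*(-1369850)))) = 1/(415666/(-1369850/1699)) = 1/(415666*(-1699/1369850)) = 1/(-353108267/684925) = -684925/353108267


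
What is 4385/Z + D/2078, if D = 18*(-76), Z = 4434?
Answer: 1523159/4606926 ≈ 0.33062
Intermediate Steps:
D = -1368
4385/Z + D/2078 = 4385/4434 - 1368/2078 = 4385*(1/4434) - 1368*1/2078 = 4385/4434 - 684/1039 = 1523159/4606926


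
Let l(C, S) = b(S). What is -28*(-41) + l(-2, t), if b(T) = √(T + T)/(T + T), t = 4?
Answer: 1148 + √2/4 ≈ 1148.4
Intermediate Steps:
b(T) = √2/(2*√T) (b(T) = √(2*T)/((2*T)) = (√2*√T)*(1/(2*T)) = √2/(2*√T))
l(C, S) = √2/(2*√S)
-28*(-41) + l(-2, t) = -28*(-41) + √2/(2*√4) = 1148 + (½)*√2*(½) = 1148 + √2/4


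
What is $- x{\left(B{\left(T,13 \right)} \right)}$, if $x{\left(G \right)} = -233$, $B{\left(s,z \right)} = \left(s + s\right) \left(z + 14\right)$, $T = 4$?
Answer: $233$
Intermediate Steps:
$B{\left(s,z \right)} = 2 s \left(14 + z\right)$
$- x{\left(B{\left(T,13 \right)} \right)} = \left(-1\right) \left(-233\right) = 233$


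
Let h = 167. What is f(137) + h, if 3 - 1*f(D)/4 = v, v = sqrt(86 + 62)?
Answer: 179 - 8*sqrt(37) ≈ 130.34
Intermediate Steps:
v = 2*sqrt(37) (v = sqrt(148) = 2*sqrt(37) ≈ 12.166)
f(D) = 12 - 8*sqrt(37)
f(137) + h = (12 - 8*sqrt(37)) + 167 = 179 - 8*sqrt(37)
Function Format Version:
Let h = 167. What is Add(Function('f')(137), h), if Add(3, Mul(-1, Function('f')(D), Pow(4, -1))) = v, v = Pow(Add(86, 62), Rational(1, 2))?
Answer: Add(179, Mul(-8, Pow(37, Rational(1, 2)))) ≈ 130.34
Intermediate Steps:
v = Mul(2, Pow(37, Rational(1, 2))) (v = Pow(148, Rational(1, 2)) = Mul(2, Pow(37, Rational(1, 2))) ≈ 12.166)
Function('f')(D) = Add(12, Mul(-8, Pow(37, Rational(1, 2)))) (Function('f')(D) = Add(12, Mul(-4, Mul(2, Pow(37, Rational(1, 2))))) = Add(12, Mul(-8, Pow(37, Rational(1, 2)))))
Add(Function('f')(137), h) = Add(Add(12, Mul(-8, Pow(37, Rational(1, 2)))), 167) = Add(179, Mul(-8, Pow(37, Rational(1, 2))))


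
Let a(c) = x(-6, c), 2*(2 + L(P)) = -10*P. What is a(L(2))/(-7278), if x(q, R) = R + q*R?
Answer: -10/1213 ≈ -0.0082440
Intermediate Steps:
L(P) = -2 - 5*P (L(P) = -2 + (-10*P)/2 = -2 - 5*P)
x(q, R) = R + R*q
a(c) = -5*c (a(c) = c*(1 - 6) = c*(-5) = -5*c)
a(L(2))/(-7278) = -5*(-2 - 5*2)/(-7278) = -5*(-2 - 10)*(-1/7278) = -5*(-12)*(-1/7278) = 60*(-1/7278) = -10/1213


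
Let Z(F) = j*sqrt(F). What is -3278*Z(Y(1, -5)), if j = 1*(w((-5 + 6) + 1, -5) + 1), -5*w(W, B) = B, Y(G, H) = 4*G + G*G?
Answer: -6556*sqrt(5) ≈ -14660.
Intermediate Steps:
Y(G, H) = G**2 + 4*G (Y(G, H) = 4*G + G**2 = G**2 + 4*G)
w(W, B) = -B/5
j = 2 (j = 1*(-1/5*(-5) + 1) = 1*(1 + 1) = 1*2 = 2)
Z(F) = 2*sqrt(F)
-3278*Z(Y(1, -5)) = -6556*sqrt(1*(4 + 1)) = -6556*sqrt(1*5) = -6556*sqrt(5)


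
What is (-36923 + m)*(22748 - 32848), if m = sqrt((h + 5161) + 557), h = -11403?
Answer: 372922300 - 10100*I*sqrt(5685) ≈ 3.7292e+8 - 7.6153e+5*I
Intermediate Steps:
m = I*sqrt(5685) (m = sqrt((-11403 + 5161) + 557) = sqrt(-6242 + 557) = sqrt(-5685) = I*sqrt(5685) ≈ 75.399*I)
(-36923 + m)*(22748 - 32848) = (-36923 + I*sqrt(5685))*(22748 - 32848) = (-36923 + I*sqrt(5685))*(-10100) = 372922300 - 10100*I*sqrt(5685)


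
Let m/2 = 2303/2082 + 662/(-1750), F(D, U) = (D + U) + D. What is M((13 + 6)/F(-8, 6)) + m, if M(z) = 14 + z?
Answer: 24695141/1821750 ≈ 13.556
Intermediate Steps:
F(D, U) = U + 2*D
m = 1325983/910875 (m = 2*(2303/2082 + 662/(-1750)) = 2*(2303*(1/2082) + 662*(-1/1750)) = 2*(2303/2082 - 331/875) = 2*(1325983/1821750) = 1325983/910875 ≈ 1.4557)
M((13 + 6)/F(-8, 6)) + m = (14 + (13 + 6)/(6 + 2*(-8))) + 1325983/910875 = (14 + 19/(6 - 16)) + 1325983/910875 = (14 + 19/(-10)) + 1325983/910875 = (14 + 19*(-⅒)) + 1325983/910875 = (14 - 19/10) + 1325983/910875 = 121/10 + 1325983/910875 = 24695141/1821750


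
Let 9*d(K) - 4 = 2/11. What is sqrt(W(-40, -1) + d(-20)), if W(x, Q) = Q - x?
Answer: sqrt(42977)/33 ≈ 6.2821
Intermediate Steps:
d(K) = 46/99 (d(K) = 4/9 + (2/11)/9 = 4/9 + (2*(1/11))/9 = 4/9 + (1/9)*(2/11) = 4/9 + 2/99 = 46/99)
sqrt(W(-40, -1) + d(-20)) = sqrt((-1 - 1*(-40)) + 46/99) = sqrt((-1 + 40) + 46/99) = sqrt(39 + 46/99) = sqrt(3907/99) = sqrt(42977)/33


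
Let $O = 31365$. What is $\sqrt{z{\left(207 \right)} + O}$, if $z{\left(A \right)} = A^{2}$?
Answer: $3 \sqrt{8246} \approx 272.42$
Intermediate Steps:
$\sqrt{z{\left(207 \right)} + O} = \sqrt{207^{2} + 31365} = \sqrt{42849 + 31365} = \sqrt{74214} = 3 \sqrt{8246}$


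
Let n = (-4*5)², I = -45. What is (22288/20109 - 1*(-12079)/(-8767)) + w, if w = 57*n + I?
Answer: 4011558948550/176295603 ≈ 22755.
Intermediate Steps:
n = 400 (n = (-20)² = 400)
w = 22755 (w = 57*400 - 45 = 22800 - 45 = 22755)
(22288/20109 - 1*(-12079)/(-8767)) + w = (22288/20109 - 1*(-12079)/(-8767)) + 22755 = (22288*(1/20109) + 12079*(-1/8767)) + 22755 = (22288/20109 - 12079/8767) + 22755 = -47497715/176295603 + 22755 = 4011558948550/176295603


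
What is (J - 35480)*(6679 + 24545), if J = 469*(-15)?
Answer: -1327488360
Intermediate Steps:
J = -7035
(J - 35480)*(6679 + 24545) = (-7035 - 35480)*(6679 + 24545) = -42515*31224 = -1327488360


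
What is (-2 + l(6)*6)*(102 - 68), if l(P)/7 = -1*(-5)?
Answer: 7072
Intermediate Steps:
l(P) = 35 (l(P) = 7*(-1*(-5)) = 7*5 = 35)
(-2 + l(6)*6)*(102 - 68) = (-2 + 35*6)*(102 - 68) = (-2 + 210)*34 = 208*34 = 7072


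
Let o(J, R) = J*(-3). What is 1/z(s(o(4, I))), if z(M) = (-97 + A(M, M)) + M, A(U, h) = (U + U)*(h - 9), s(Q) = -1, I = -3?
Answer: -1/78 ≈ -0.012821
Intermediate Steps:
o(J, R) = -3*J
A(U, h) = 2*U*(-9 + h) (A(U, h) = (2*U)*(-9 + h) = 2*U*(-9 + h))
z(M) = -97 + M + 2*M*(-9 + M) (z(M) = (-97 + 2*M*(-9 + M)) + M = -97 + M + 2*M*(-9 + M))
1/z(s(o(4, I))) = 1/(-97 - 1 + 2*(-1)*(-9 - 1)) = 1/(-97 - 1 + 2*(-1)*(-10)) = 1/(-97 - 1 + 20) = 1/(-78) = -1/78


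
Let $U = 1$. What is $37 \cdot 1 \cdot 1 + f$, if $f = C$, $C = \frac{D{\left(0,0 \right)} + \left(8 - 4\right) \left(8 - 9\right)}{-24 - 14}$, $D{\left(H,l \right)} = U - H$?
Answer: $\frac{1409}{38} \approx 37.079$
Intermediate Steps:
$D{\left(H,l \right)} = 1 - H$
$C = \frac{3}{38}$ ($C = \frac{\left(1 - 0\right) + \left(8 - 4\right) \left(8 - 9\right)}{-24 - 14} = \frac{\left(1 + 0\right) + 4 \left(-1\right)}{-38} = \left(1 - 4\right) \left(- \frac{1}{38}\right) = \left(-3\right) \left(- \frac{1}{38}\right) = \frac{3}{38} \approx 0.078947$)
$f = \frac{3}{38} \approx 0.078947$
$37 \cdot 1 \cdot 1 + f = 37 \cdot 1 \cdot 1 + \frac{3}{38} = 37 \cdot 1 + \frac{3}{38} = 37 + \frac{3}{38} = \frac{1409}{38}$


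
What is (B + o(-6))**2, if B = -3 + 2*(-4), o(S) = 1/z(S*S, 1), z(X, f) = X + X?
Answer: 625681/5184 ≈ 120.69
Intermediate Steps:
z(X, f) = 2*X
o(S) = 1/(2*S**2) (o(S) = 1/(2*(S*S)) = 1/(2*S**2))
B = -11 (B = -3 - 8 = -11)
(B + o(-6))**2 = (-11 + (1/2)/(-6)**2)**2 = (-11 + (1/2)*(1/36))**2 = (-11 + 1/72)**2 = (-791/72)**2 = 625681/5184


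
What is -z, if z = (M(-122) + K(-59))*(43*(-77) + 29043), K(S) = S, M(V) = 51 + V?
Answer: 3345160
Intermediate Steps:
z = -3345160 (z = ((51 - 122) - 59)*(43*(-77) + 29043) = (-71 - 59)*(-3311 + 29043) = -130*25732 = -3345160)
-z = -1*(-3345160) = 3345160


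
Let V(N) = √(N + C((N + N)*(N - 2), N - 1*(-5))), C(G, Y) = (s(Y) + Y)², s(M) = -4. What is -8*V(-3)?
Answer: -8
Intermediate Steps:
C(G, Y) = (-4 + Y)²
V(N) = √(N + (1 + N)²) (V(N) = √(N + (-4 + (N - 1*(-5)))²) = √(N + (-4 + (N + 5))²) = √(N + (-4 + (5 + N))²) = √(N + (1 + N)²))
-8*V(-3) = -8*√(-3 + (1 - 3)²) = -8*√(-3 + (-2)²) = -8*√(-3 + 4) = -8*√1 = -8*1 = -8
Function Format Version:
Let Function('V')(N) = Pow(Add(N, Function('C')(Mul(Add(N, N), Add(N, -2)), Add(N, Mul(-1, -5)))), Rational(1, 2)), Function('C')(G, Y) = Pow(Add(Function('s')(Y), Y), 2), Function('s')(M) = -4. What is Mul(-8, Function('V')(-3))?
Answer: -8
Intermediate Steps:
Function('C')(G, Y) = Pow(Add(-4, Y), 2)
Function('V')(N) = Pow(Add(N, Pow(Add(1, N), 2)), Rational(1, 2)) (Function('V')(N) = Pow(Add(N, Pow(Add(-4, Add(N, Mul(-1, -5))), 2)), Rational(1, 2)) = Pow(Add(N, Pow(Add(-4, Add(N, 5)), 2)), Rational(1, 2)) = Pow(Add(N, Pow(Add(-4, Add(5, N)), 2)), Rational(1, 2)) = Pow(Add(N, Pow(Add(1, N), 2)), Rational(1, 2)))
Mul(-8, Function('V')(-3)) = Mul(-8, Pow(Add(-3, Pow(Add(1, -3), 2)), Rational(1, 2))) = Mul(-8, Pow(Add(-3, Pow(-2, 2)), Rational(1, 2))) = Mul(-8, Pow(Add(-3, 4), Rational(1, 2))) = Mul(-8, Pow(1, Rational(1, 2))) = Mul(-8, 1) = -8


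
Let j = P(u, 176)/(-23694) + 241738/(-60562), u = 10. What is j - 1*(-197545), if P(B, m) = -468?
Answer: 23621890762842/119579669 ≈ 1.9754e+5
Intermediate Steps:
j = -474949763/119579669 (j = -468/(-23694) + 241738/(-60562) = -468*(-1/23694) + 241738*(-1/60562) = 78/3949 - 120869/30281 = -474949763/119579669 ≈ -3.9718)
j - 1*(-197545) = -474949763/119579669 - 1*(-197545) = -474949763/119579669 + 197545 = 23621890762842/119579669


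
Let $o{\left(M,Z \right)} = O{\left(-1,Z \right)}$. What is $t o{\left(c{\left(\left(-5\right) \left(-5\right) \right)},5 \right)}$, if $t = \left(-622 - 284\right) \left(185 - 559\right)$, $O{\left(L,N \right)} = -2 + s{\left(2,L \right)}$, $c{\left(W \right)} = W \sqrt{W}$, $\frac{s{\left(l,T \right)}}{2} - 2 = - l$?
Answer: $-677688$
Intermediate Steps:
$s{\left(l,T \right)} = 4 - 2 l$ ($s{\left(l,T \right)} = 4 + 2 \left(- l\right) = 4 - 2 l$)
$c{\left(W \right)} = W^{\frac{3}{2}}$
$O{\left(L,N \right)} = -2$ ($O{\left(L,N \right)} = -2 + \left(4 - 4\right) = -2 + 0 = -2$)
$o{\left(M,Z \right)} = -2$
$t = 338844$ ($t = \left(-906\right) \left(-374\right) = 338844$)
$t o{\left(c{\left(\left(-5\right) \left(-5\right) \right)},5 \right)} = 338844 \left(-2\right) = -677688$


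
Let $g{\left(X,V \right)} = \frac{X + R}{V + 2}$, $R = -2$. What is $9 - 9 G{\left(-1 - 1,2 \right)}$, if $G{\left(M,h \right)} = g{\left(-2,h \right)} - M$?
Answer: $0$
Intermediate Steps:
$g{\left(X,V \right)} = \frac{-2 + X}{2 + V}$ ($g{\left(X,V \right)} = \frac{X - 2}{V + 2} = \frac{-2 + X}{2 + V}$)
$G{\left(M,h \right)} = - M - \frac{4}{2 + h}$ ($G{\left(M,h \right)} = \frac{-2 - 2}{2 + h} - M = \frac{1}{2 + h} \left(-4\right) - M = - \frac{4}{2 + h} - M = - M - \frac{4}{2 + h}$)
$9 - 9 G{\left(-1 - 1,2 \right)} = 9 - 9 \frac{-4 - \left(-1 - 1\right) \left(2 + 2\right)}{2 + 2} = 9 - 9 \frac{-4 - \left(-2\right) 4}{4} = 9 - 9 \frac{-4 + 8}{4} = 9 - 9 \cdot \frac{1}{4} \cdot 4 = 9 - 9 = 0$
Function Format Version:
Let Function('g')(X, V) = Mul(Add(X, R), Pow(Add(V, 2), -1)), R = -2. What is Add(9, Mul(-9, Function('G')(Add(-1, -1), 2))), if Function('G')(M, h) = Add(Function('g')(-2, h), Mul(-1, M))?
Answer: 0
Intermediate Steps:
Function('g')(X, V) = Mul(Pow(Add(2, V), -1), Add(-2, X)) (Function('g')(X, V) = Mul(Add(X, -2), Pow(Add(V, 2), -1)) = Mul(Add(-2, X), Pow(Add(2, V), -1)) = Mul(Pow(Add(2, V), -1), Add(-2, X)))
Function('G')(M, h) = Add(Mul(-1, M), Mul(-4, Pow(Add(2, h), -1))) (Function('G')(M, h) = Add(Mul(Pow(Add(2, h), -1), Add(-2, -2)), Mul(-1, M)) = Add(Mul(Pow(Add(2, h), -1), -4), Mul(-1, M)) = Add(Mul(-4, Pow(Add(2, h), -1)), Mul(-1, M)) = Add(Mul(-1, M), Mul(-4, Pow(Add(2, h), -1))))
Add(9, Mul(-9, Function('G')(Add(-1, -1), 2))) = Add(9, Mul(-9, Mul(Pow(Add(2, 2), -1), Add(-4, Mul(-1, Add(-1, -1), Add(2, 2)))))) = Add(9, Mul(-9, Mul(Pow(4, -1), Add(-4, Mul(-1, -2, 4))))) = Add(9, Mul(-9, Mul(Rational(1, 4), Add(-4, 8)))) = Add(9, Mul(-9, Mul(Rational(1, 4), 4))) = Add(9, Mul(-9, 1)) = Add(9, -9) = 0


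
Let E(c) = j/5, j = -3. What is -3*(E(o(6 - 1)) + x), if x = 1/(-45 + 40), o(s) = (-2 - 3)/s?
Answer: 12/5 ≈ 2.4000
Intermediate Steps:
o(s) = -5/s
E(c) = -⅗ (E(c) = -3/5 = -3*⅕ = -⅗)
x = -⅕ (x = 1/(-5) = -⅕ ≈ -0.20000)
-3*(E(o(6 - 1)) + x) = -3*(-⅗ - ⅕) = -3*(-⅘) = 12/5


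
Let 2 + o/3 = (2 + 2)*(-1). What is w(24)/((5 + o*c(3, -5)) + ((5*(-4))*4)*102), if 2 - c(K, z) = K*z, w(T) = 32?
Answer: -32/8461 ≈ -0.0037821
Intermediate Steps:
o = -18 (o = -6 + 3*((2 + 2)*(-1)) = -6 + 3*(4*(-1)) = -6 + 3*(-4) = -6 - 12 = -18)
c(K, z) = 2 - K*z
w(24)/((5 + o*c(3, -5)) + ((5*(-4))*4)*102) = 32/((5 - 18*(2 - 1*3*(-5))) + ((5*(-4))*4)*102) = 32/((5 - 18*(2 + 15)) - 20*4*102) = 32/((5 - 18*17) - 80*102) = 32/((5 - 306) - 8160) = 32/(-301 - 8160) = 32/(-8461) = 32*(-1/8461) = -32/8461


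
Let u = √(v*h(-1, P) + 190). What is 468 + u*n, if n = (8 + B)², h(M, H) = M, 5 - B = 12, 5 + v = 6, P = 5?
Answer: 468 + 3*√21 ≈ 481.75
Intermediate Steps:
v = 1 (v = -5 + 6 = 1)
B = -7 (B = 5 - 1*12 = 5 - 12 = -7)
n = 1 (n = (8 - 7)² = 1² = 1)
u = 3*√21 (u = √(1*(-1) + 190) = √(-1 + 190) = √189 = 3*√21 ≈ 13.748)
468 + u*n = 468 + (3*√21)*1 = 468 + 3*√21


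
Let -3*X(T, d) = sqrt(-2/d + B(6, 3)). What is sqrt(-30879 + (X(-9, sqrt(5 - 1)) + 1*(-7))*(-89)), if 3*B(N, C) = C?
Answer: 4*I*sqrt(1891) ≈ 173.94*I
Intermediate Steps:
B(N, C) = C/3
X(T, d) = -sqrt(1 - 2/d)/3 (X(T, d) = -sqrt(-2/d + (1/3)*3)/3 = -sqrt(-2/d + 1)/3 = -sqrt(1 - 2/d)/3)
sqrt(-30879 + (X(-9, sqrt(5 - 1)) + 1*(-7))*(-89)) = sqrt(-30879 + (-sqrt(-2 + sqrt(5 - 1))/(5 - 1)**(1/4)/3 + 1*(-7))*(-89)) = sqrt(-30879 + (-sqrt(2)*sqrt(-2 + sqrt(4))/2/3 - 7)*(-89)) = sqrt(-30879 + (-sqrt(2)*sqrt(-2 + 2)/2/3 - 7)*(-89)) = sqrt(-30879 + (-sqrt((1/2)*0)/3 - 7)*(-89)) = sqrt(-30879 + (-sqrt(0)/3 - 7)*(-89)) = sqrt(-30879 + (-1/3*0 - 7)*(-89)) = sqrt(-30879 + (0 - 7)*(-89)) = sqrt(-30879 - 7*(-89)) = sqrt(-30879 + 623) = sqrt(-30256) = 4*I*sqrt(1891)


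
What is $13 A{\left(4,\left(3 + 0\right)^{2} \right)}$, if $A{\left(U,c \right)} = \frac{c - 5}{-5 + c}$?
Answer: $13$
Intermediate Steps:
$A{\left(U,c \right)} = 1$ ($A{\left(U,c \right)} = \frac{-5 + c}{-5 + c} = 1$)
$13 A{\left(4,\left(3 + 0\right)^{2} \right)} = 13 \cdot 1 = 13$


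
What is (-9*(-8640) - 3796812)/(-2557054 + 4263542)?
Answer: -929763/426622 ≈ -2.1794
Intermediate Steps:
(-9*(-8640) - 3796812)/(-2557054 + 4263542) = (77760 - 3796812)/1706488 = -3719052*1/1706488 = -929763/426622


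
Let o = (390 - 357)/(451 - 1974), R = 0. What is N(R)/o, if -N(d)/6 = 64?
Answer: 194944/11 ≈ 17722.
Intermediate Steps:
N(d) = -384 (N(d) = -6*64 = -384)
o = -33/1523 (o = 33/(-1523) = 33*(-1/1523) = -33/1523 ≈ -0.021668)
N(R)/o = -384/(-33/1523) = -384*(-1523/33) = 194944/11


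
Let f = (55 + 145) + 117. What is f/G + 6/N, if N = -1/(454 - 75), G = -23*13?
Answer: -680243/299 ≈ -2275.1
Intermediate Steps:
G = -299
N = -1/379 ≈ -0.0026385
f = 317 (f = 200 + 117 = 317)
f/G + 6/N = 317/(-299) + 6/(-1/379) = 317*(-1/299) + 6*(-379) = -317/299 - 2274 = -680243/299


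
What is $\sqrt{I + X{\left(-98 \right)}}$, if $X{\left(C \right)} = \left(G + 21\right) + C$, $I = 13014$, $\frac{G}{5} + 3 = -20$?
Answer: $\sqrt{12822} \approx 113.23$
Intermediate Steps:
$G = -115$ ($G = -15 + 5 \left(-20\right) = -15 - 100 = -115$)
$X{\left(C \right)} = -94 + C$ ($X{\left(C \right)} = \left(-115 + 21\right) + C = -94 + C$)
$\sqrt{I + X{\left(-98 \right)}} = \sqrt{13014 - 192} = \sqrt{12822}$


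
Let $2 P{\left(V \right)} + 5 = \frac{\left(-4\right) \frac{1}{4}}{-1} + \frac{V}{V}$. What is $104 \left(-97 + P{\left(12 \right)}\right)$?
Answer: $-10244$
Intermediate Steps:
$P{\left(V \right)} = - \frac{3}{2}$ ($P{\left(V \right)} = - \frac{5}{2} + \frac{\frac{\left(-4\right) \frac{1}{4}}{-1} + \frac{V}{V}}{2} = - \frac{5}{2} + \frac{\left(-4\right) \frac{1}{4} \left(-1\right) + 1}{2} = - \frac{5}{2} + \frac{\left(-1\right) \left(-1\right) + 1}{2} = - \frac{5}{2} + \frac{1 + 1}{2} = - \frac{5}{2} + \frac{1}{2} \cdot 2 = - \frac{5}{2} + 1 = - \frac{3}{2}$)
$104 \left(-97 + P{\left(12 \right)}\right) = 104 \left(-97 - \frac{3}{2}\right) = 104 \left(- \frac{197}{2}\right) = -10244$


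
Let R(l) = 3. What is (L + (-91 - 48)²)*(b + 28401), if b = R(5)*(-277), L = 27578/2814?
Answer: 249953626840/469 ≈ 5.3295e+8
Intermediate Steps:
L = 13789/1407 (L = 27578*(1/2814) = 13789/1407 ≈ 9.8003)
b = -831 (b = 3*(-277) = -831)
(L + (-91 - 48)²)*(b + 28401) = (13789/1407 + (-91 - 48)²)*(-831 + 28401) = (13789/1407 + (-139)²)*27570 = (13789/1407 + 19321)*27570 = (27198436/1407)*27570 = 249953626840/469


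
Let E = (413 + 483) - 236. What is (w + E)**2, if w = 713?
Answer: 1885129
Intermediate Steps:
E = 660 (E = 896 - 236 = 660)
(w + E)**2 = (713 + 660)**2 = 1373**2 = 1885129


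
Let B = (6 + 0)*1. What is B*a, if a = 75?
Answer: 450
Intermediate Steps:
B = 6 (B = 6*1 = 6)
B*a = 6*75 = 450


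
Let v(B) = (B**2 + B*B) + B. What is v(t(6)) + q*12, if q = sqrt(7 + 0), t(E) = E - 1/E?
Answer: 665/9 + 12*sqrt(7) ≈ 105.64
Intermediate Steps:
q = sqrt(7) ≈ 2.6458
v(B) = B + 2*B**2 (v(B) = (B**2 + B**2) + B = 2*B**2 + B = B + 2*B**2)
v(t(6)) + q*12 = (6 - 1/6)*(1 + 2*(6 - 1/6)) + sqrt(7)*12 = (6 - 1*1/6)*(1 + 2*(6 - 1*1/6)) + 12*sqrt(7) = (6 - 1/6)*(1 + 2*(6 - 1/6)) + 12*sqrt(7) = 35*(1 + 2*(35/6))/6 + 12*sqrt(7) = 35*(1 + 35/3)/6 + 12*sqrt(7) = (35/6)*(38/3) + 12*sqrt(7) = 665/9 + 12*sqrt(7)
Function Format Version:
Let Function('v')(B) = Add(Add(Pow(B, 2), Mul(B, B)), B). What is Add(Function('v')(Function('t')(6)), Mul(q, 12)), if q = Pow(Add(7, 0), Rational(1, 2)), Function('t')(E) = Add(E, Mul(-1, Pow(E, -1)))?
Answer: Add(Rational(665, 9), Mul(12, Pow(7, Rational(1, 2)))) ≈ 105.64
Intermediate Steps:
q = Pow(7, Rational(1, 2)) ≈ 2.6458
Function('v')(B) = Add(B, Mul(2, Pow(B, 2))) (Function('v')(B) = Add(Add(Pow(B, 2), Pow(B, 2)), B) = Add(Mul(2, Pow(B, 2)), B) = Add(B, Mul(2, Pow(B, 2))))
Add(Function('v')(Function('t')(6)), Mul(q, 12)) = Add(Mul(Add(6, Mul(-1, Pow(6, -1))), Add(1, Mul(2, Add(6, Mul(-1, Pow(6, -1)))))), Mul(Pow(7, Rational(1, 2)), 12)) = Add(Mul(Add(6, Mul(-1, Rational(1, 6))), Add(1, Mul(2, Add(6, Mul(-1, Rational(1, 6)))))), Mul(12, Pow(7, Rational(1, 2)))) = Add(Mul(Add(6, Rational(-1, 6)), Add(1, Mul(2, Add(6, Rational(-1, 6))))), Mul(12, Pow(7, Rational(1, 2)))) = Add(Mul(Rational(35, 6), Add(1, Mul(2, Rational(35, 6)))), Mul(12, Pow(7, Rational(1, 2)))) = Add(Mul(Rational(35, 6), Add(1, Rational(35, 3))), Mul(12, Pow(7, Rational(1, 2)))) = Add(Mul(Rational(35, 6), Rational(38, 3)), Mul(12, Pow(7, Rational(1, 2)))) = Add(Rational(665, 9), Mul(12, Pow(7, Rational(1, 2))))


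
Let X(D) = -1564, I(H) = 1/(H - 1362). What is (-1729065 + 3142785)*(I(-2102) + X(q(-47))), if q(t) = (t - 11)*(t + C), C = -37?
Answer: -957388325355/433 ≈ -2.2111e+9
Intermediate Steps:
q(t) = (-37 + t)*(-11 + t) (q(t) = (t - 11)*(t - 37) = (-11 + t)*(-37 + t) = (-37 + t)*(-11 + t))
I(H) = 1/(-1362 + H)
(-1729065 + 3142785)*(I(-2102) + X(q(-47))) = (-1729065 + 3142785)*(1/(-1362 - 2102) - 1564) = 1413720*(1/(-3464) - 1564) = 1413720*(-1/3464 - 1564) = 1413720*(-5417697/3464) = -957388325355/433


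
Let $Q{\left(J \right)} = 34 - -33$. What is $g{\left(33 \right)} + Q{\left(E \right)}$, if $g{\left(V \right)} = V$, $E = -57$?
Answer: $100$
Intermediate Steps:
$Q{\left(J \right)} = 67$ ($Q{\left(J \right)} = 34 + 33 = 67$)
$g{\left(33 \right)} + Q{\left(E \right)} = 33 + 67 = 100$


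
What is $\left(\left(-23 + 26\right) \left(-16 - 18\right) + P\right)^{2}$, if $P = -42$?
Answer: $20736$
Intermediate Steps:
$\left(\left(-23 + 26\right) \left(-16 - 18\right) + P\right)^{2} = \left(\left(-23 + 26\right) \left(-16 - 18\right) - 42\right)^{2} = \left(3 \left(-34\right) - 42\right)^{2} = \left(-102 - 42\right)^{2} = \left(-144\right)^{2} = 20736$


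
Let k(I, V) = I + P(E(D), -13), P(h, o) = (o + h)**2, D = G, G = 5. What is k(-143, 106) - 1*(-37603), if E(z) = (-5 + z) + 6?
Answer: 37509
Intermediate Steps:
D = 5
E(z) = 1 + z
P(h, o) = (h + o)**2
k(I, V) = 49 + I (k(I, V) = I + ((1 + 5) - 13)**2 = I + (6 - 13)**2 = I + (-7)**2 = I + 49 = 49 + I)
k(-143, 106) - 1*(-37603) = (49 - 143) - 1*(-37603) = -94 + 37603 = 37509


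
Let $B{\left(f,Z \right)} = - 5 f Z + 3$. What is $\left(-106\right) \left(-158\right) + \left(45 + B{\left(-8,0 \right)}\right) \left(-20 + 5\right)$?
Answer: $16028$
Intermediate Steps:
$B{\left(f,Z \right)} = 3 - 5 Z f$ ($B{\left(f,Z \right)} = - 5 Z f + 3 = 3 - 5 Z f$)
$\left(-106\right) \left(-158\right) + \left(45 + B{\left(-8,0 \right)}\right) \left(-20 + 5\right) = \left(-106\right) \left(-158\right) + \left(45 + \left(3 - 0 \left(-8\right)\right)\right) \left(-20 + 5\right) = 16748 + \left(45 + \left(3 + 0\right)\right) \left(-15\right) = 16748 + \left(45 + 3\right) \left(-15\right) = 16748 + 48 \left(-15\right) = 16748 - 720 = 16028$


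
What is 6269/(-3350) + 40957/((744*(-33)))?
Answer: -145561219/41124600 ≈ -3.5395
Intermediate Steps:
6269/(-3350) + 40957/((744*(-33))) = 6269*(-1/3350) + 40957/(-24552) = -6269/3350 + 40957*(-1/24552) = -6269/3350 - 40957/24552 = -145561219/41124600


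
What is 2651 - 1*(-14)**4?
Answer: -35765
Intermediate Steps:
2651 - 1*(-14)**4 = 2651 - 1*38416 = 2651 - 38416 = -35765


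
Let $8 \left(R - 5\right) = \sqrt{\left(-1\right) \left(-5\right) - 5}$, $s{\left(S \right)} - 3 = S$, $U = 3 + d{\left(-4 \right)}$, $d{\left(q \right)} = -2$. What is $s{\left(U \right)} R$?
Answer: $20$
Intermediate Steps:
$U = 1$ ($U = 3 - 2 = 1$)
$s{\left(S \right)} = 3 + S$
$R = 5$ ($R = 5 + \frac{\sqrt{\left(-1\right) \left(-5\right) - 5}}{8} = 5 + \frac{\sqrt{5 - 5}}{8} = 5 + \frac{\sqrt{0}}{8} = 5 + \frac{1}{8} \cdot 0 = 5 + 0 = 5$)
$s{\left(U \right)} R = \left(3 + 1\right) 5 = 4 \cdot 5 = 20$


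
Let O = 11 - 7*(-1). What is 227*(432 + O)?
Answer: 102150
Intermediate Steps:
O = 18 (O = 11 + 7 = 18)
227*(432 + O) = 227*(432 + 18) = 227*450 = 102150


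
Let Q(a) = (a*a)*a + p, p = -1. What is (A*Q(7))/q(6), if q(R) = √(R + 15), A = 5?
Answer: 570*√21/7 ≈ 373.15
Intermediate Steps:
Q(a) = -1 + a³ (Q(a) = (a*a)*a - 1 = a²*a - 1 = a³ - 1 = -1 + a³)
q(R) = √(15 + R)
(A*Q(7))/q(6) = (5*(-1 + 7³))/(√(15 + 6)) = (5*(-1 + 343))/(√21) = (5*342)*(√21/21) = 1710*(√21/21) = 570*√21/7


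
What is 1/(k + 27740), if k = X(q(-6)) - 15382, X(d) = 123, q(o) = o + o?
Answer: 1/12481 ≈ 8.0122e-5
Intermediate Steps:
q(o) = 2*o
k = -15259 (k = 123 - 15382 = -15259)
1/(k + 27740) = 1/(-15259 + 27740) = 1/12481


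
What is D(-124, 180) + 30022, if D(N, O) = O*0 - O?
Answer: 29842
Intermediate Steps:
D(N, O) = -O (D(N, O) = 0 - O = -O)
D(-124, 180) + 30022 = -1*180 + 30022 = -180 + 30022 = 29842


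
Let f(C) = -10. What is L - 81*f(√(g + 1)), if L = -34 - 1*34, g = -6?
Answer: 742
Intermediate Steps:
L = -68 (L = -34 - 34 = -68)
L - 81*f(√(g + 1)) = -68 - 81*(-10) = -68 + 810 = 742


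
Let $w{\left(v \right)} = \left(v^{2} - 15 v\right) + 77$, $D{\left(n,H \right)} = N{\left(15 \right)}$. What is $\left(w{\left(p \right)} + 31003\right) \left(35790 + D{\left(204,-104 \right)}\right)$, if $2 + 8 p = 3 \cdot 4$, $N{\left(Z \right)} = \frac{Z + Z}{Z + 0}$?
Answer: $1111800185$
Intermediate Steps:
$N{\left(Z \right)} = 2$ ($N{\left(Z \right)} = \frac{2 Z}{Z} = 2$)
$D{\left(n,H \right)} = 2$
$p = \frac{5}{4}$ ($p = - \frac{1}{4} + \frac{3 \cdot 4}{8} = - \frac{1}{4} + \frac{1}{8} \cdot 12 = - \frac{1}{4} + \frac{3}{2} = \frac{5}{4} \approx 1.25$)
$w{\left(v \right)} = 77 + v^{2} - 15 v$
$\left(w{\left(p \right)} + 31003\right) \left(35790 + D{\left(204,-104 \right)}\right) = \left(\left(77 + \left(\frac{5}{4}\right)^{2} - \frac{75}{4}\right) + 31003\right) \left(35790 + 2\right) = \left(\left(77 + \frac{25}{16} - \frac{75}{4}\right) + 31003\right) 35792 = \left(\frac{957}{16} + 31003\right) 35792 = \frac{497005}{16} \cdot 35792 = 1111800185$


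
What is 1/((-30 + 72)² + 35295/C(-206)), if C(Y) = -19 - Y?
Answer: 187/365163 ≈ 0.00051210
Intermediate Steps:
1/((-30 + 72)² + 35295/C(-206)) = 1/((-30 + 72)² + 35295/(-19 - 1*(-206))) = 1/(42² + 35295/(-19 + 206)) = 1/(1764 + 35295/187) = 1/(365163/187) = 187/365163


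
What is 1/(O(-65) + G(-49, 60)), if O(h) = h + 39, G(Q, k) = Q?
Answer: -1/75 ≈ -0.013333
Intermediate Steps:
O(h) = 39 + h
1/(O(-65) + G(-49, 60)) = 1/((39 - 65) - 49) = 1/(-26 - 49) = 1/(-75) = -1/75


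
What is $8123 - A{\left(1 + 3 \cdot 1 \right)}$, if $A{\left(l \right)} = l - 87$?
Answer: $8206$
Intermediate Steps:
$A{\left(l \right)} = -87 + l$ ($A{\left(l \right)} = l - 87 = -87 + l$)
$8123 - A{\left(1 + 3 \cdot 1 \right)} = 8123 - \left(-87 + \left(1 + 3 \cdot 1\right)\right) = 8123 - \left(-87 + \left(1 + 3\right)\right) = 8123 - \left(-87 + 4\right) = 8123 - -83 = 8123 + 83 = 8206$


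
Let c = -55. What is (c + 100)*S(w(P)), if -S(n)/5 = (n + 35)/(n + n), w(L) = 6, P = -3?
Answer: -3075/4 ≈ -768.75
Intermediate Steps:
S(n) = -5*(35 + n)/(2*n) (S(n) = -5*(n + 35)/(n + n) = -5*(35 + n)/(2*n))
(c + 100)*S(w(P)) = (-55 + 100)*((5/2)*(-35 - 1*6)/6) = 45*((5/2)*(1/6)*(-35 - 6)) = 45*((5/2)*(1/6)*(-41)) = 45*(-205/12) = -3075/4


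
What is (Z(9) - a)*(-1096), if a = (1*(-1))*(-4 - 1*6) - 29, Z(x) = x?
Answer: -30688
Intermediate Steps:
a = -19 (a = -(-4 - 6) - 29 = -1*(-10) - 29 = 10 - 29 = -19)
(Z(9) - a)*(-1096) = (9 - 1*(-19))*(-1096) = (9 + 19)*(-1096) = 28*(-1096) = -30688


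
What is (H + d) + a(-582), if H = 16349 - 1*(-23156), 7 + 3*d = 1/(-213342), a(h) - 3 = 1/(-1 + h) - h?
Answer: 14958117194909/373135158 ≈ 40088.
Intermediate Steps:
a(h) = 3 + 1/(-1 + h) - h (a(h) = 3 + (1/(-1 + h) - h) = 3 + 1/(-1 + h) - h)
d = -1493395/640026 (d = -7/3 + (⅓)/(-213342) = -7/3 + (⅓)*(-1/213342) = -7/3 - 1/640026 = -1493395/640026 ≈ -2.3333)
H = 39505 (H = 16349 + 23156 = 39505)
(H + d) + a(-582) = (39505 - 1493395/640026) + (-2 - 1*(-582)² + 4*(-582))/(-1 - 582) = 25282733735/640026 + (-2 - 1*338724 - 2328)/(-583) = 25282733735/640026 - (-2 - 338724 - 2328)/583 = 25282733735/640026 - 1/583*(-341054) = 25282733735/640026 + 341054/583 = 14958117194909/373135158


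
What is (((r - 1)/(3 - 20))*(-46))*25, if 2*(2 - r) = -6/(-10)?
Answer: 805/17 ≈ 47.353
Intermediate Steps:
r = 17/10 (r = 2 - (-3)/(-10) = 2 - (-3)*(-1)/10 = 2 - 1/2*3/5 = 2 - 3/10 = 17/10 ≈ 1.7000)
(((r - 1)/(3 - 20))*(-46))*25 = (((17/10 - 1)/(3 - 20))*(-46))*25 = (((7/10)/(-17))*(-46))*25 = (((7/10)*(-1/17))*(-46))*25 = -7/170*(-46)*25 = (161/85)*25 = 805/17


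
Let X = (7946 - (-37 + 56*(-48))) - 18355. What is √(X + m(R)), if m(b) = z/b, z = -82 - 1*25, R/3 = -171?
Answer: I*√224681745/171 ≈ 87.657*I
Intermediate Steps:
R = -513 (R = 3*(-171) = -513)
z = -107 (z = -82 - 25 = -107)
m(b) = -107/b
X = -7684 (X = (7946 - (-37 - 2688)) - 18355 = (7946 - 1*(-2725)) - 18355 = (7946 + 2725) - 18355 = 10671 - 18355 = -7684)
√(X + m(R)) = √(-7684 - 107/(-513)) = √(-7684 - 107*(-1/513)) = √(-7684 + 107/513) = √(-3941785/513) = I*√224681745/171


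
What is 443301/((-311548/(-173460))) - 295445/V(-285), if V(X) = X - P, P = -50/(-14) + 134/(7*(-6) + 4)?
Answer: 731852011497110/2952774057 ≈ 2.4785e+5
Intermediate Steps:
P = 6/133 (P = -50*(-1/14) + 134/(-42 + 4) = 25/7 + 134/(-38) = 25/7 + 134*(-1/38) = 25/7 - 67/19 = 6/133 ≈ 0.045113)
V(X) = -6/133 + X (V(X) = X - 1*6/133 = X - 6/133 = -6/133 + X)
443301/((-311548/(-173460))) - 295445/V(-285) = 443301/((-311548/(-173460))) - 295445/(-6/133 - 285) = 443301/((-311548*(-1/173460))) - 295445/(-37911/133) = 443301/(77887/43365) - 295445*(-133/37911) = 443301*(43365/77887) + 39294185/37911 = 19223747865/77887 + 39294185/37911 = 731852011497110/2952774057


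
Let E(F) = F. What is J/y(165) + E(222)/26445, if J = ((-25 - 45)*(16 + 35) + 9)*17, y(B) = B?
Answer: -35574763/96965 ≈ -366.88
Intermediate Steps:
J = -60537 (J = (-70*51 + 9)*17 = (-3570 + 9)*17 = -3561*17 = -60537)
J/y(165) + E(222)/26445 = -60537/165 + 222/26445 = -60537*1/165 + 222*(1/26445) = -20179/55 + 74/8815 = -35574763/96965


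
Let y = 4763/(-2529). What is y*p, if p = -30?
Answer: 47630/843 ≈ 56.501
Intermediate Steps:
y = -4763/2529 (y = 4763*(-1/2529) = -4763/2529 ≈ -1.8834)
y*p = -4763/2529*(-30) = 47630/843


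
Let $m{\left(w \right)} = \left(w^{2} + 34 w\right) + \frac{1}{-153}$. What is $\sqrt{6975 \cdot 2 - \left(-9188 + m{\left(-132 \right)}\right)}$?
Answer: $\frac{\sqrt{26535419}}{51} \approx 101.01$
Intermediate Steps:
$m{\left(w \right)} = - \frac{1}{153} + w^{2} + 34 w$ ($m{\left(w \right)} = \left(w^{2} + 34 w\right) - \frac{1}{153} = - \frac{1}{153} + w^{2} + 34 w$)
$\sqrt{6975 \cdot 2 - \left(-9188 + m{\left(-132 \right)}\right)} = \sqrt{6975 \cdot 2 + \left(9188 - \left(- \frac{1}{153} + \left(-132\right)^{2} + 34 \left(-132\right)\right)\right)} = \sqrt{13950 + \left(9188 - \left(- \frac{1}{153} + 17424 - 4488\right)\right)} = \sqrt{13950 + \left(9188 - \frac{1979207}{153}\right)} = \sqrt{13950 - \frac{573443}{153}} = \sqrt{\frac{1560907}{153}} = \frac{\sqrt{26535419}}{51}$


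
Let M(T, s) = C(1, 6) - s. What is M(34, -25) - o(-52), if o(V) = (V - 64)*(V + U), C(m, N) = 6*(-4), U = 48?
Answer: -463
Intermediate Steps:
C(m, N) = -24
o(V) = (-64 + V)*(48 + V) (o(V) = (V - 64)*(V + 48) = (-64 + V)*(48 + V))
M(T, s) = -24 - s
M(34, -25) - o(-52) = (-24 - 1*(-25)) - (-3072 + (-52)² - 16*(-52)) = (-24 + 25) - (-3072 + 2704 + 832) = 1 - 1*464 = 1 - 464 = -463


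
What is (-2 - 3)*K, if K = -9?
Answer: 45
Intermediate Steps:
(-2 - 3)*K = (-2 - 3)*(-9) = -5*(-9) = 45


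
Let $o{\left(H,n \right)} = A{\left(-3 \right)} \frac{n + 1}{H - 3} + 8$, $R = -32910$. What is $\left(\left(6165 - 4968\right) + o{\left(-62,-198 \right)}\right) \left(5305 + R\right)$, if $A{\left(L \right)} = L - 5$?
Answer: $- \frac{423731229}{13} \approx -3.2595 \cdot 10^{7}$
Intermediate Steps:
$A{\left(L \right)} = -5 + L$
$o{\left(H,n \right)} = 8 - \frac{8 \left(1 + n\right)}{-3 + H}$ ($o{\left(H,n \right)} = \left(-5 - 3\right) \frac{n + 1}{H - 3} + 8 = - 8 \frac{1 + n}{-3 + H} + 8 = - \frac{8 \left(1 + n\right)}{-3 + H} + 8 = 8 - \frac{8 \left(1 + n\right)}{-3 + H}$)
$\left(\left(6165 - 4968\right) + o{\left(-62,-198 \right)}\right) \left(5305 + R\right) = \left(\left(6165 - 4968\right) + \frac{8 \left(-4 - 62 - -198\right)}{-3 - 62}\right) \left(5305 - 32910\right) = \left(\left(6165 - 4968\right) + \frac{8 \left(-4 - 62 + 198\right)}{-65}\right) \left(-27605\right) = \left(1197 + 8 \left(- \frac{1}{65}\right) 132\right) \left(-27605\right) = \left(1197 - \frac{1056}{65}\right) \left(-27605\right) = \frac{76749}{65} \left(-27605\right) = - \frac{423731229}{13}$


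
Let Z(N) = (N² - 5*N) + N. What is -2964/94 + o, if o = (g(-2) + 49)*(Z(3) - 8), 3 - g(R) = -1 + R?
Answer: -29917/47 ≈ -636.53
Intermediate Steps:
Z(N) = N² - 4*N
g(R) = 4 - R (g(R) = 3 - (-1 + R) = 3 + (1 - R) = 4 - R)
o = -605 (o = ((4 - 1*(-2)) + 49)*(3*(-4 + 3) - 8) = ((4 + 2) + 49)*(3*(-1) - 8) = (6 + 49)*(-3 - 8) = 55*(-11) = -605)
-2964/94 + o = -2964/94 - 605 = -78*19/47 - 605 = -1482/47 - 605 = -29917/47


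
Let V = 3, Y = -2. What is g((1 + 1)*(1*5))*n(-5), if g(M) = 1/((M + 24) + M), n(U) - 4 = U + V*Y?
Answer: -7/44 ≈ -0.15909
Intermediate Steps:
n(U) = -2 + U (n(U) = 4 + (U + 3*(-2)) = 4 + (U - 6) = 4 + (-6 + U) = -2 + U)
g(M) = 1/(24 + 2*M) (g(M) = 1/((24 + M) + M) = 1/(24 + 2*M))
g((1 + 1)*(1*5))*n(-5) = (1/(2*(12 + (1 + 1)*(1*5))))*(-2 - 5) = (1/(2*(12 + 2*5)))*(-7) = (1/(2*(12 + 10)))*(-7) = ((½)/22)*(-7) = ((½)*(1/22))*(-7) = (1/44)*(-7) = -7/44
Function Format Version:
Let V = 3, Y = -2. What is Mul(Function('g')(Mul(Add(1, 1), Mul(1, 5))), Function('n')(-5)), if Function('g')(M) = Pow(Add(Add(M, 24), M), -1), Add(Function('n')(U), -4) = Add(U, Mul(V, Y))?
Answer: Rational(-7, 44) ≈ -0.15909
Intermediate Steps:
Function('n')(U) = Add(-2, U) (Function('n')(U) = Add(4, Add(U, Mul(3, -2))) = Add(4, Add(U, -6)) = Add(4, Add(-6, U)) = Add(-2, U))
Function('g')(M) = Pow(Add(24, Mul(2, M)), -1) (Function('g')(M) = Pow(Add(Add(24, M), M), -1) = Pow(Add(24, Mul(2, M)), -1))
Mul(Function('g')(Mul(Add(1, 1), Mul(1, 5))), Function('n')(-5)) = Mul(Mul(Rational(1, 2), Pow(Add(12, Mul(Add(1, 1), Mul(1, 5))), -1)), Add(-2, -5)) = Mul(Mul(Rational(1, 2), Pow(Add(12, Mul(2, 5)), -1)), -7) = Mul(Mul(Rational(1, 2), Pow(Add(12, 10), -1)), -7) = Mul(Mul(Rational(1, 2), Pow(22, -1)), -7) = Mul(Mul(Rational(1, 2), Rational(1, 22)), -7) = Mul(Rational(1, 44), -7) = Rational(-7, 44)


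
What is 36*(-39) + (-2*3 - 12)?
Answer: -1422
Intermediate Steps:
36*(-39) + (-2*3 - 12) = -1404 + (-6 - 12) = -1404 - 18 = -1422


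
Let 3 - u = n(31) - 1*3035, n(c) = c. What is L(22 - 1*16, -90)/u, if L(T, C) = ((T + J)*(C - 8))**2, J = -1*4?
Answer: 38416/3007 ≈ 12.776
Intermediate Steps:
J = -4
L(T, C) = (-8 + C)**2*(-4 + T)**2 (L(T, C) = ((T - 4)*(C - 8))**2 = ((-4 + T)*(-8 + C))**2 = ((-8 + C)*(-4 + T))**2 = (-8 + C)**2*(-4 + T)**2)
u = 3007 (u = 3 - (31 - 1*3035) = 3 - (31 - 3035) = 3 - 1*(-3004) = 3 + 3004 = 3007)
L(22 - 1*16, -90)/u = ((-8 - 90)**2*(-4 + (22 - 1*16))**2)/3007 = ((-98)**2*(-4 + (22 - 16))**2)*(1/3007) = (9604*(-4 + 6)**2)*(1/3007) = (9604*2**2)*(1/3007) = (9604*4)*(1/3007) = 38416*(1/3007) = 38416/3007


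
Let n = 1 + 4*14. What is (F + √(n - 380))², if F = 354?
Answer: (354 + I*√323)² ≈ 1.2499e+5 + 12724.0*I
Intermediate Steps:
n = 57 (n = 1 + 56 = 57)
(F + √(n - 380))² = (354 + √(57 - 380))² = (354 + √(-323))² = (354 + I*√323)²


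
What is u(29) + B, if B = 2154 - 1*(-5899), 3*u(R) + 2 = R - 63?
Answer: 8041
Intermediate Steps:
u(R) = -65/3 + R/3 (u(R) = -⅔ + (R - 63)/3 = -⅔ + (-63 + R)/3 = -⅔ + (-21 + R/3) = -65/3 + R/3)
B = 8053 (B = 2154 + 5899 = 8053)
u(29) + B = (-65/3 + (⅓)*29) + 8053 = (-65/3 + 29/3) + 8053 = -12 + 8053 = 8041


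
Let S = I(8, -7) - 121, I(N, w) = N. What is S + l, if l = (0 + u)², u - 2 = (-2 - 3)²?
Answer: 616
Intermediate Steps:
u = 27 (u = 2 + (-2 - 3)² = 2 + (-5)² = 2 + 25 = 27)
l = 729 (l = (0 + 27)² = 27² = 729)
S = -113 (S = 8 - 121 = -113)
S + l = -113 + 729 = 616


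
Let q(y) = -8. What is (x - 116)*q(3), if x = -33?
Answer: 1192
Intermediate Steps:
(x - 116)*q(3) = (-33 - 116)*(-8) = -149*(-8) = 1192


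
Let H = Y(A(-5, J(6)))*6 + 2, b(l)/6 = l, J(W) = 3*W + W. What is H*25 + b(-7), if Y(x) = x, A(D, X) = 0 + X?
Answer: 3608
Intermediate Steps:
J(W) = 4*W
b(l) = 6*l
A(D, X) = X
H = 146 (H = (4*6)*6 + 2 = 24*6 + 2 = 144 + 2 = 146)
H*25 + b(-7) = 146*25 + 6*(-7) = 3650 - 42 = 3608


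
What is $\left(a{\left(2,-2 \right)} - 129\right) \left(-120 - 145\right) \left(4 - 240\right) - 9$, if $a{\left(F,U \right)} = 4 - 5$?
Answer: $-8130209$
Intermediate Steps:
$a{\left(F,U \right)} = -1$
$\left(a{\left(2,-2 \right)} - 129\right) \left(-120 - 145\right) \left(4 - 240\right) - 9 = \left(-1 - 129\right) \left(-120 - 145\right) \left(4 - 240\right) - 9 = \left(-1 - 129\right) \left(\left(-265\right) \left(-236\right)\right) - 9 = \left(-130\right) 62540 - 9 = -8130200 - 9 = -8130209$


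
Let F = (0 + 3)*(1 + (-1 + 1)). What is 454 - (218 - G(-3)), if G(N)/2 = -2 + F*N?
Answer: 214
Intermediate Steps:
F = 3 (F = 3*(1 + 0) = 3*1 = 3)
G(N) = -4 + 6*N (G(N) = 2*(-2 + 3*N) = -4 + 6*N)
454 - (218 - G(-3)) = 454 - (218 - (-4 + 6*(-3))) = 454 - (218 - (-4 - 18)) = 454 - (218 - 1*(-22)) = 454 - (218 + 22) = 454 - 1*240 = 454 - 240 = 214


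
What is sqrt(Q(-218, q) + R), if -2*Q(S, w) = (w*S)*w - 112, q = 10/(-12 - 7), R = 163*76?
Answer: 4*sqrt(281449)/19 ≈ 111.69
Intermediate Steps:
R = 12388
q = -10/19 (q = 10/(-19) = 10*(-1/19) = -10/19 ≈ -0.52632)
Q(S, w) = 56 - S*w**2/2 (Q(S, w) = -((w*S)*w - 112)/2 = -((S*w)*w - 112)/2 = -(S*w**2 - 112)/2 = -(-112 + S*w**2)/2 = 56 - S*w**2/2)
sqrt(Q(-218, q) + R) = sqrt((56 - 1/2*(-218)*(-10/19)**2) + 12388) = sqrt((56 - 1/2*(-218)*100/361) + 12388) = sqrt((56 + 10900/361) + 12388) = sqrt(31116/361 + 12388) = sqrt(4503184/361) = 4*sqrt(281449)/19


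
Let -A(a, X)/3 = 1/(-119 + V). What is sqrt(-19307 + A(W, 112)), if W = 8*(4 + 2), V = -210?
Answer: 40*I*sqrt(1306130)/329 ≈ 138.95*I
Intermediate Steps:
W = 48 (W = 8*6 = 48)
A(a, X) = 3/329 (A(a, X) = -3/(-119 - 210) = -3/(-329) = -3*(-1/329) = 3/329)
sqrt(-19307 + A(W, 112)) = sqrt(-19307 + 3/329) = sqrt(-6352000/329) = 40*I*sqrt(1306130)/329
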